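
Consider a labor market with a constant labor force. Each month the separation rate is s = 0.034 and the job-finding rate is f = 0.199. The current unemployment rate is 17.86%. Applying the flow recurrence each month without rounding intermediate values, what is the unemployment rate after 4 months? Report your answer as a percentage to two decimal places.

With a fixed labor force, u_{t+1} = u_t + s·(1−u_t) − f·u_t = u_t·(1−s−f) + s.
Here 1−s−f = 0.767 and s = 0.034.
u_1 = 0.178600 × 0.767 + 0.034 = 0.170986.
u_2 = 0.170986 × 0.767 + 0.034 = 0.165146.
u_3 = 0.165146 × 0.767 + 0.034 = 0.160667.
u_4 = 0.160667 × 0.767 + 0.034 = 0.157232.

Unemployment rate after four months ≈ 15.72%.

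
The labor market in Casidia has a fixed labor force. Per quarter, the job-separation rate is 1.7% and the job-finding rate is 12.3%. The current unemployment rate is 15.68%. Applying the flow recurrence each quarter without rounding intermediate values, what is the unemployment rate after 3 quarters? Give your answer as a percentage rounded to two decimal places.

With a fixed labor force, u_{t+1} = u_t + s·(1−u_t) − f·u_t = u_t·(1−s−f) + s.
Here 1−s−f = 0.860 and s = 0.017.
u_1 = 0.156800 × 0.860 + 0.017 = 0.151848.
u_2 = 0.151848 × 0.860 + 0.017 = 0.147589.
u_3 = 0.147589 × 0.860 + 0.017 = 0.143927.

Unemployment rate after three quarters ≈ 14.39%.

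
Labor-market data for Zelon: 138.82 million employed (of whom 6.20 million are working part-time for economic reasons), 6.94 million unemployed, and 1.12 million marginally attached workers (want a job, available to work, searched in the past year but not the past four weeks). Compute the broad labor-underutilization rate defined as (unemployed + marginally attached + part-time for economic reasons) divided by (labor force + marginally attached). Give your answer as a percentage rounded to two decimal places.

Labor force = 138.82 + 6.94 = 145.76 million.
Numerator = 6.94 + 1.12 + 6.20 = 14.26 million.
Denominator = 145.76 + 1.12 = 146.88 million.
Broad rate = 14.26 / 146.88 = 9.71%.

Broad underutilization rate ≈ 9.71%.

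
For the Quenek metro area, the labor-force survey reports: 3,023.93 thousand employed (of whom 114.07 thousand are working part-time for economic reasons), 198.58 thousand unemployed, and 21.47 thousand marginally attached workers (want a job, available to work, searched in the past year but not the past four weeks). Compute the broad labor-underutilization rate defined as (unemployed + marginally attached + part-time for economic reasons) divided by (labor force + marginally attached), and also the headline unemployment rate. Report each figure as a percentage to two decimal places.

Broad underutilization rate ≈ 10.30%; headline unemployment rate ≈ 6.16%.

Labor force = 3,023.93 + 198.58 = 3,222.51 thousand.
Numerator = 198.58 + 21.47 + 114.07 = 334.12 thousand.
Denominator = 3,222.51 + 21.47 = 3,243.98 thousand.
Broad rate = 334.12 / 3,243.98 = 10.30%.
Headline unemployment rate = 198.58 / 3,222.51 = 6.16%.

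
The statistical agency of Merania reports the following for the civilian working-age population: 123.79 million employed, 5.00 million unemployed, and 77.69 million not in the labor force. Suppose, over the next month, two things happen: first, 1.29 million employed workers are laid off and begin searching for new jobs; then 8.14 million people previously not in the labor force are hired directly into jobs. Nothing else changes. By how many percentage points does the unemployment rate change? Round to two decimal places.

The unemployment rate changes by +0.71 percentage points.

Initially, labor force = 123.79 + 5.00 = 128.79 million, so u = 5.00/128.79 = 3.88%.
After the first change, employed falls and unemployed rises by 1.29; labor force unchanged → E = 122.50, U = 6.29, labor force = 128.79 million.
After the second change, employed and labor force both rise by 8.14; unemployed unchanged → E = 130.64, U = 6.29, labor force = 136.93 million.
New unemployment rate = 6.29 / 136.93 = 4.59%.
Change = 4.59% − 3.88% = +0.71 percentage points.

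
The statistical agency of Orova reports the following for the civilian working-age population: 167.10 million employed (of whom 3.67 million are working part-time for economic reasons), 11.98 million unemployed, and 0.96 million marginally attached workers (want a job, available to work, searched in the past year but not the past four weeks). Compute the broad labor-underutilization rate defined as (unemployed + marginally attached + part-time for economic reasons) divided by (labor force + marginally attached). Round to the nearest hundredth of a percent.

Labor force = 167.10 + 11.98 = 179.08 million.
Numerator = 11.98 + 0.96 + 3.67 = 16.61 million.
Denominator = 179.08 + 0.96 = 180.04 million.
Broad rate = 16.61 / 180.04 = 9.23%.

Broad underutilization rate ≈ 9.23%.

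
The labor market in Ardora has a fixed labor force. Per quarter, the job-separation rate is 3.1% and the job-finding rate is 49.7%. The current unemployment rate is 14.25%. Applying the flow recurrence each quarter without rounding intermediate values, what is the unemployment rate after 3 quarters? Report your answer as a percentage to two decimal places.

Unemployment rate after three quarters ≈ 6.75%.

With a fixed labor force, u_{t+1} = u_t + s·(1−u_t) − f·u_t = u_t·(1−s−f) + s.
Here 1−s−f = 0.472 and s = 0.031.
u_1 = 0.142500 × 0.472 + 0.031 = 0.098260.
u_2 = 0.098260 × 0.472 + 0.031 = 0.077379.
u_3 = 0.077379 × 0.472 + 0.031 = 0.067523.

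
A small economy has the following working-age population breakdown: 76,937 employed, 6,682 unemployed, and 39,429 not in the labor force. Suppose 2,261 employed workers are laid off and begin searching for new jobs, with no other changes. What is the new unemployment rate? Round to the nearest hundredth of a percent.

New unemployment rate ≈ 10.69%.

Initially, labor force = 76,937 + 6,682 = 83,619, so u = 6,682/83,619 = 7.99%.
After the change, employed falls and unemployed rises by 2,261; labor force unchanged → E = 74,676, U = 8,943, labor force = 83,619.
New unemployment rate = 8,943 / 83,619 = 10.69%.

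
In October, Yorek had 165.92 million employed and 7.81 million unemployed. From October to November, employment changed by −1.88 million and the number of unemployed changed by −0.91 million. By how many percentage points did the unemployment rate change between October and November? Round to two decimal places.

The unemployment rate changed by −0.46 percentage points.

October: labor force = 165.92 + 7.81 = 173.73; u = 7.81/173.73 = 4.50%.
November: labor force = 164.04 + 6.90 = 170.94; u = 6.90/170.94 = 4.04%.
Change = 4.04% − 4.50% = −0.46 pp.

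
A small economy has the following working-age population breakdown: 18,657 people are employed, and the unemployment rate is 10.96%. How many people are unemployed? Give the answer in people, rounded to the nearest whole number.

Let U be the number unemployed. The labor force is E + U, and U/(E+U) = 0.1096.
So U = 0.1096 × 18,657 / (1 − 0.1096) = 2044.81 / 0.8904 ≈ 2,297.

About 2,297 are unemployed.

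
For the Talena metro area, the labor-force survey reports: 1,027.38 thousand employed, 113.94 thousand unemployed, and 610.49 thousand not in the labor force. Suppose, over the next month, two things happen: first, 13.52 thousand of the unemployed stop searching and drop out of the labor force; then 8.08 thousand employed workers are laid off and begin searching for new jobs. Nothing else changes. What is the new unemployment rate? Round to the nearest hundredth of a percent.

Initially, labor force = 1,027.38 + 113.94 = 1,141.32 thousand, so u = 113.94/1,141.32 = 9.98%.
After the first change, unemployed and labor force both fall by 13.52 → E = 1,027.38, U = 100.42, labor force = 1,127.80 thousand.
After the second change, employed falls and unemployed rises by 8.08; labor force unchanged → E = 1,019.30, U = 108.50, labor force = 1,127.80 thousand.
New unemployment rate = 108.50 / 1,127.80 = 9.62%.

New unemployment rate ≈ 9.62%.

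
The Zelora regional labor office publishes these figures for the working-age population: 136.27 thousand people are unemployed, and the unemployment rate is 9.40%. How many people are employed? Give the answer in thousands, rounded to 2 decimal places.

About 1,313.41 thousand are employed.

Labor force = U / u = 136.27 / 0.0940 ≈ 1,449.68 thousand.
Employed = labor force − unemployed = 1,449.68 − 136.27 = 1,313.41 thousand.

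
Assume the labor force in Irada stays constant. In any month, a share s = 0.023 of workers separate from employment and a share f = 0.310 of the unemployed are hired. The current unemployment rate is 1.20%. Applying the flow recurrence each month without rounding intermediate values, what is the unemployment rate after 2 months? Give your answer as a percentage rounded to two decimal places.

Unemployment rate after two months ≈ 4.37%.

With a fixed labor force, u_{t+1} = u_t + s·(1−u_t) − f·u_t = u_t·(1−s−f) + s.
Here 1−s−f = 0.667 and s = 0.023.
u_1 = 0.012000 × 0.667 + 0.023 = 0.031004.
u_2 = 0.031004 × 0.667 + 0.023 = 0.043680.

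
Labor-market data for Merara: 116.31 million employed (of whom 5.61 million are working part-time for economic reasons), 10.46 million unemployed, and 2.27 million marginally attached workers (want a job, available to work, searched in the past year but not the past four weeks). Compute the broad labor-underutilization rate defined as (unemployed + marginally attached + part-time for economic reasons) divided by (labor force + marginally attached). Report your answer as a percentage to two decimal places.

Labor force = 116.31 + 10.46 = 126.77 million.
Numerator = 10.46 + 2.27 + 5.61 = 18.34 million.
Denominator = 126.77 + 2.27 = 129.04 million.
Broad rate = 18.34 / 129.04 = 14.21%.

Broad underutilization rate ≈ 14.21%.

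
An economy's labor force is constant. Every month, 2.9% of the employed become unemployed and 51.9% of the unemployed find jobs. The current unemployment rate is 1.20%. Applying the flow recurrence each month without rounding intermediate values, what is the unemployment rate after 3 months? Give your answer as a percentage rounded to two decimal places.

Unemployment rate after three months ≈ 4.91%.

With a fixed labor force, u_{t+1} = u_t + s·(1−u_t) − f·u_t = u_t·(1−s−f) + s.
Here 1−s−f = 0.452 and s = 0.029.
u_1 = 0.012000 × 0.452 + 0.029 = 0.034424.
u_2 = 0.034424 × 0.452 + 0.029 = 0.044560.
u_3 = 0.044560 × 0.452 + 0.029 = 0.049141.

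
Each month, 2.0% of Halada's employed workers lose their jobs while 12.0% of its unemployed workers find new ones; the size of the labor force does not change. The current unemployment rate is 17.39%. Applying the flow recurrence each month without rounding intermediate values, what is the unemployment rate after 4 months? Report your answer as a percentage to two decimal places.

With a fixed labor force, u_{t+1} = u_t + s·(1−u_t) − f·u_t = u_t·(1−s−f) + s.
Here 1−s−f = 0.860 and s = 0.020.
u_1 = 0.173900 × 0.860 + 0.020 = 0.169554.
u_2 = 0.169554 × 0.860 + 0.020 = 0.165816.
u_3 = 0.165816 × 0.860 + 0.020 = 0.162602.
u_4 = 0.162602 × 0.860 + 0.020 = 0.159838.

Unemployment rate after four months ≈ 15.98%.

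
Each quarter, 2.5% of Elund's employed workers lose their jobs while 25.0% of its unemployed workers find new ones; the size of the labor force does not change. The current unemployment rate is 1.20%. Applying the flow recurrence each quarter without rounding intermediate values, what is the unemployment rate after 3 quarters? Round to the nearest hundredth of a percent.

Unemployment rate after three quarters ≈ 6.08%.

With a fixed labor force, u_{t+1} = u_t + s·(1−u_t) − f·u_t = u_t·(1−s−f) + s.
Here 1−s−f = 0.725 and s = 0.025.
u_1 = 0.012000 × 0.725 + 0.025 = 0.033700.
u_2 = 0.033700 × 0.725 + 0.025 = 0.049433.
u_3 = 0.049433 × 0.725 + 0.025 = 0.060839.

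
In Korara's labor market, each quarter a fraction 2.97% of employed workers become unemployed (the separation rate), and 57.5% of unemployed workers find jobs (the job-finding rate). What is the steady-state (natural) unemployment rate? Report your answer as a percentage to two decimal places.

At steady state the flows balance: s·E = f·U, so U/(E+U) = s/(s+f).
u* = 2.97 / (2.97 + 57.5) = 2.97 / 60.47 = 4.91%.

Steady-state unemployment rate ≈ 4.91%.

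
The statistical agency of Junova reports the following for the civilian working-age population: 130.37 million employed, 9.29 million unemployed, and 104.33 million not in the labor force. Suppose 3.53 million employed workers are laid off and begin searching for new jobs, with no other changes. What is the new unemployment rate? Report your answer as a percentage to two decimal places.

New unemployment rate ≈ 9.18%.

Initially, labor force = 130.37 + 9.29 = 139.66 million, so u = 9.29/139.66 = 6.65%.
After the change, employed falls and unemployed rises by 3.53; labor force unchanged → E = 126.84, U = 12.82, labor force = 139.66 million.
New unemployment rate = 12.82 / 139.66 = 9.18%.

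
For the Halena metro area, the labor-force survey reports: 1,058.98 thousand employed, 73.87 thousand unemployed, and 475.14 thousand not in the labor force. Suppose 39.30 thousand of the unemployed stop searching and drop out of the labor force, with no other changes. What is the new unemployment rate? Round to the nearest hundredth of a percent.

Initially, labor force = 1,058.98 + 73.87 = 1,132.85 thousand, so u = 73.87/1,132.85 = 6.52%.
After the change, unemployed and labor force both fall by 39.30 → E = 1,058.98, U = 34.57, labor force = 1,093.55 thousand.
New unemployment rate = 34.57 / 1,093.55 = 3.16%.

New unemployment rate ≈ 3.16%.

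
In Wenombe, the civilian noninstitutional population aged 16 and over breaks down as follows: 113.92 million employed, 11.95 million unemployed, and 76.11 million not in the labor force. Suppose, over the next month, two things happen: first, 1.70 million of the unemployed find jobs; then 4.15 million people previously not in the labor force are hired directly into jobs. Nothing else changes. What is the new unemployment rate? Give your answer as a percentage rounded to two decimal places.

Initially, labor force = 113.92 + 11.95 = 125.87 million, so u = 11.95/125.87 = 9.49%.
After the first change, unemployed falls and employed rises by 1.70; labor force unchanged → E = 115.62, U = 10.25, labor force = 125.87 million.
After the second change, employed and labor force both rise by 4.15; unemployed unchanged → E = 119.77, U = 10.25, labor force = 130.02 million.
New unemployment rate = 10.25 / 130.02 = 7.88%.

New unemployment rate ≈ 7.88%.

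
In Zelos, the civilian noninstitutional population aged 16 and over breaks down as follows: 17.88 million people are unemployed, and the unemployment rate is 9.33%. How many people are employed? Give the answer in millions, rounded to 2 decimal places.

About 173.76 million are employed.

Labor force = U / u = 17.88 / 0.0933 ≈ 191.64 million.
Employed = labor force − unemployed = 191.64 − 17.88 = 173.76 million.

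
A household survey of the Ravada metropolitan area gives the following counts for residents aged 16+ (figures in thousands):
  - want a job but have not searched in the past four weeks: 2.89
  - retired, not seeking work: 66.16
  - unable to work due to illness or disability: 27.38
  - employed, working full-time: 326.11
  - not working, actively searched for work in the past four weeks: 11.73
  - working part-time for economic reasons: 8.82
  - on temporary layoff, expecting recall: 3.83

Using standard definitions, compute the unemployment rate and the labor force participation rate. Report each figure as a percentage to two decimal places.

Employed = 326.11 + 8.82 = 334.93 thousand (anyone who worked, including part-time for economic reasons, counts as employed).
Unemployed = 11.73 + 3.83 = 15.56 thousand (jobless and actively searching, or on temporary layoff).
Labor force = 334.93 + 15.56 = 350.49 thousand.
Not in labor force = 2.89 + 66.16 + 27.38 = 96.43 thousand (those not working and not actively searching are outside the labor force — including those who want a job but have given up searching).
Civilian working-age population = 350.49 + 96.43 = 446.92 thousand.
Unemployment rate = 15.56 / 350.49 = 4.44%.
Labor force participation rate = 350.49 / 446.92 = 78.42%.

Unemployment rate ≈ 4.44%; labor force participation rate ≈ 78.42%.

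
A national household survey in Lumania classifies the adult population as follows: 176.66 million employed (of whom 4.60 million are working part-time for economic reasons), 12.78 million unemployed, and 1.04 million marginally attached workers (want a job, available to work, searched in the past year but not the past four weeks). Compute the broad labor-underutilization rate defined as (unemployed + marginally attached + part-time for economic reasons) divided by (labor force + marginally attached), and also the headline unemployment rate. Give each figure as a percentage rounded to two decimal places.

Broad underutilization rate ≈ 9.67%; headline unemployment rate ≈ 6.75%.

Labor force = 176.66 + 12.78 = 189.44 million.
Numerator = 12.78 + 1.04 + 4.60 = 18.42 million.
Denominator = 189.44 + 1.04 = 190.48 million.
Broad rate = 18.42 / 190.48 = 9.67%.
Headline unemployment rate = 12.78 / 189.44 = 6.75%.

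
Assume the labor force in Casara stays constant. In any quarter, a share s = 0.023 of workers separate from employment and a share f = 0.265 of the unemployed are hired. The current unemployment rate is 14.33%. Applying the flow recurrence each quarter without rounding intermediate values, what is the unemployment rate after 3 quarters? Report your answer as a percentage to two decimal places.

With a fixed labor force, u_{t+1} = u_t + s·(1−u_t) − f·u_t = u_t·(1−s−f) + s.
Here 1−s−f = 0.712 and s = 0.023.
u_1 = 0.143300 × 0.712 + 0.023 = 0.125030.
u_2 = 0.125030 × 0.712 + 0.023 = 0.112021.
u_3 = 0.112021 × 0.712 + 0.023 = 0.102759.

Unemployment rate after three quarters ≈ 10.28%.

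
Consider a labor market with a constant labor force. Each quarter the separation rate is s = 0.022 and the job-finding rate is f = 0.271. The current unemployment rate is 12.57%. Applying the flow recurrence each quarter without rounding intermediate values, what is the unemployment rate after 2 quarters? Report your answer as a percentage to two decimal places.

Unemployment rate after two quarters ≈ 10.04%.

With a fixed labor force, u_{t+1} = u_t + s·(1−u_t) − f·u_t = u_t·(1−s−f) + s.
Here 1−s−f = 0.707 and s = 0.022.
u_1 = 0.125700 × 0.707 + 0.022 = 0.110870.
u_2 = 0.110870 × 0.707 + 0.022 = 0.100385.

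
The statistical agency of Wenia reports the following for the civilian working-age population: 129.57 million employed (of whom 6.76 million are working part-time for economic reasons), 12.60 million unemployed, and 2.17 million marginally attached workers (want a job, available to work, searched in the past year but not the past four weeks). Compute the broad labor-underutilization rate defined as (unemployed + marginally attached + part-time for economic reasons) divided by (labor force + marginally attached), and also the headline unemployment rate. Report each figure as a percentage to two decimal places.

Broad underutilization rate ≈ 14.92%; headline unemployment rate ≈ 8.86%.

Labor force = 129.57 + 12.60 = 142.17 million.
Numerator = 12.60 + 2.17 + 6.76 = 21.53 million.
Denominator = 142.17 + 2.17 = 144.34 million.
Broad rate = 21.53 / 144.34 = 14.92%.
Headline unemployment rate = 12.60 / 142.17 = 8.86%.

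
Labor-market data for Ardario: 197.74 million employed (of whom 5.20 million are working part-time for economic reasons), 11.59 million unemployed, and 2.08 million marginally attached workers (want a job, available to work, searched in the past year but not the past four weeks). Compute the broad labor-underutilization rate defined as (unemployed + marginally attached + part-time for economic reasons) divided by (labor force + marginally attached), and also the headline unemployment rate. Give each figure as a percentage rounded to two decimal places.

Broad underutilization rate ≈ 8.93%; headline unemployment rate ≈ 5.54%.

Labor force = 197.74 + 11.59 = 209.33 million.
Numerator = 11.59 + 2.08 + 5.20 = 18.87 million.
Denominator = 209.33 + 2.08 = 211.41 million.
Broad rate = 18.87 / 211.41 = 8.93%.
Headline unemployment rate = 11.59 / 209.33 = 5.54%.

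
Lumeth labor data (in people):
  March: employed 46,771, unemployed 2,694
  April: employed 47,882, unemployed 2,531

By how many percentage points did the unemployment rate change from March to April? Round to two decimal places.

The unemployment rate changed by −0.43 percentage points.

March: labor force = 46,771 + 2,694 = 49,465; u = 2,694/49,465 = 5.45%.
April: labor force = 47,882 + 2,531 = 50,413; u = 2,531/50,413 = 5.02%.
Change = 5.02% − 5.45% = −0.43 pp.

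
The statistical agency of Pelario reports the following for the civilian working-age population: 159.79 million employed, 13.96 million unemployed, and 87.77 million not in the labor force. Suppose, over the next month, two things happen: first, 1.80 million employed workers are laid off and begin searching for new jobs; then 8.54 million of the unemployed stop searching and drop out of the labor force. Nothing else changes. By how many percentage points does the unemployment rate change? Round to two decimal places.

The unemployment rate changes by −3.66 percentage points.

Initially, labor force = 159.79 + 13.96 = 173.75 million, so u = 13.96/173.75 = 8.03%.
After the first change, employed falls and unemployed rises by 1.80; labor force unchanged → E = 157.99, U = 15.76, labor force = 173.75 million.
After the second change, unemployed and labor force both fall by 8.54 → E = 157.99, U = 7.22, labor force = 165.21 million.
New unemployment rate = 7.22 / 165.21 = 4.37%.
Change = 4.37% − 8.03% = −3.66 percentage points.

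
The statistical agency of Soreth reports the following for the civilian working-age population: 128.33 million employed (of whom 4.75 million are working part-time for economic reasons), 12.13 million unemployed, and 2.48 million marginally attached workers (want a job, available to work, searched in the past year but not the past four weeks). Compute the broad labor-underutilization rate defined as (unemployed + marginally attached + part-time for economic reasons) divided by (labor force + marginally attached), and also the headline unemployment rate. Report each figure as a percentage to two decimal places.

Broad underutilization rate ≈ 13.54%; headline unemployment rate ≈ 8.64%.

Labor force = 128.33 + 12.13 = 140.46 million.
Numerator = 12.13 + 2.48 + 4.75 = 19.36 million.
Denominator = 140.46 + 2.48 = 142.94 million.
Broad rate = 19.36 / 142.94 = 13.54%.
Headline unemployment rate = 12.13 / 140.46 = 8.64%.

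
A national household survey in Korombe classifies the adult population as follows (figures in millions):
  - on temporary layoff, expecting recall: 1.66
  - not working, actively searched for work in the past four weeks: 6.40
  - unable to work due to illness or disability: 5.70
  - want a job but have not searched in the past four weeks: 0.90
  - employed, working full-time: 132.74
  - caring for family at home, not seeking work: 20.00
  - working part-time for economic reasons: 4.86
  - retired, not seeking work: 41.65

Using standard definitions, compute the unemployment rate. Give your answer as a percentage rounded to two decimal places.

Employed = 132.74 + 4.86 = 137.60 million (anyone who worked, including part-time for economic reasons, counts as employed).
Unemployed = 1.66 + 6.40 = 8.06 million (jobless and actively searching, or on temporary layoff).
Labor force = 137.60 + 8.06 = 145.66 million.
Unemployment rate = 8.06 / 145.66 = 5.53%.

Unemployment rate ≈ 5.53%.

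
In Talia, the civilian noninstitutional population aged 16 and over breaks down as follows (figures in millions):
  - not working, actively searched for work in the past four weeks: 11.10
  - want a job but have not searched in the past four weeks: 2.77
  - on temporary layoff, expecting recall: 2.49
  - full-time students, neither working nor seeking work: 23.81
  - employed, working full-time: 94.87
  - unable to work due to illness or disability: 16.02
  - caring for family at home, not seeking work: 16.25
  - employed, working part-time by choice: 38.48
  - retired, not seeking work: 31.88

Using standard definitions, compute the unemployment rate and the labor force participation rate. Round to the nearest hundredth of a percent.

Employed = 94.87 + 38.48 = 133.35 million.
Unemployed = 11.10 + 2.49 = 13.59 million (jobless and actively searching, or on temporary layoff).
Labor force = 133.35 + 13.59 = 146.94 million.
Not in labor force = 2.77 + 23.81 + 16.02 + 16.25 + 31.88 = 90.73 million (those not working and not actively searching are outside the labor force — including those who want a job but have given up searching).
Civilian working-age population = 146.94 + 90.73 = 237.67 million.
Unemployment rate = 13.59 / 146.94 = 9.25%.
Labor force participation rate = 146.94 / 237.67 = 61.83%.

Unemployment rate ≈ 9.25%; labor force participation rate ≈ 61.83%.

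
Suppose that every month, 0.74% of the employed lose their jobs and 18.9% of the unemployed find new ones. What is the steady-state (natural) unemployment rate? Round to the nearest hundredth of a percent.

At steady state the flows balance: s·E = f·U, so U/(E+U) = s/(s+f).
u* = 0.74 / (0.74 + 18.9) = 0.74 / 19.64 = 3.77%.

Steady-state unemployment rate ≈ 3.77%.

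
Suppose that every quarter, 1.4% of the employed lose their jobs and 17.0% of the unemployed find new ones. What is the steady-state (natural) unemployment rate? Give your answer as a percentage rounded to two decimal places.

At steady state the flows balance: s·E = f·U, so U/(E+U) = s/(s+f).
u* = 1.4 / (1.4 + 17.0) = 1.4 / 18.40 = 7.61%.

Steady-state unemployment rate ≈ 7.61%.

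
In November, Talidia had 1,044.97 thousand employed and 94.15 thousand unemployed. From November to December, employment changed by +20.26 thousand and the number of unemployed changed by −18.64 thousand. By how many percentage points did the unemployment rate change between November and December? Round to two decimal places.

The unemployment rate changed by −1.65 percentage points.

November: labor force = 1,044.97 + 94.15 = 1,139.12; u = 94.15/1,139.12 = 8.27%.
December: labor force = 1,065.23 + 75.51 = 1,140.74; u = 75.51/1,140.74 = 6.62%.
Change = 6.62% − 8.27% = −1.65 pp.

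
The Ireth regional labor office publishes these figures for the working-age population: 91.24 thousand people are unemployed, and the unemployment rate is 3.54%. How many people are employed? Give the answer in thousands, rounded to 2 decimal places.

Labor force = U / u = 91.24 / 0.0354 ≈ 2,577.40 thousand.
Employed = labor force − unemployed = 2,577.40 − 91.24 = 2,486.16 thousand.

About 2,486.16 thousand are employed.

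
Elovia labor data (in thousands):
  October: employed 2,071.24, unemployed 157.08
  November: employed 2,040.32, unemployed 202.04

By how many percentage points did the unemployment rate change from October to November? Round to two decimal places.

The unemployment rate changed by +1.96 percentage points.

October: labor force = 2,071.24 + 157.08 = 2,228.32; u = 157.08/2,228.32 = 7.05%.
November: labor force = 2,040.32 + 202.04 = 2,242.36; u = 202.04/2,242.36 = 9.01%.
Change = 9.01% − 7.05% = +1.96 pp.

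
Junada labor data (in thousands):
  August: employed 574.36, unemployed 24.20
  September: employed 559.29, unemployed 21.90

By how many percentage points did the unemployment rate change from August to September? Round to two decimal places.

The unemployment rate changed by −0.27 percentage points.

August: labor force = 574.36 + 24.20 = 598.56; u = 24.20/598.56 = 4.04%.
September: labor force = 559.29 + 21.90 = 581.19; u = 21.90/581.19 = 3.77%.
Change = 3.77% − 4.04% = −0.27 pp.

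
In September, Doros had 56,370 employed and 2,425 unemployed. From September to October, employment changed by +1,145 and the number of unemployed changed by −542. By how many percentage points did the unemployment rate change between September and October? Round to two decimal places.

The unemployment rate changed by −0.95 percentage points.

September: labor force = 56,370 + 2,425 = 58,795; u = 2,425/58,795 = 4.12%.
October: labor force = 57,515 + 1,883 = 59,398; u = 1,883/59,398 = 3.17%.
Change = 3.17% − 4.12% = −0.95 pp.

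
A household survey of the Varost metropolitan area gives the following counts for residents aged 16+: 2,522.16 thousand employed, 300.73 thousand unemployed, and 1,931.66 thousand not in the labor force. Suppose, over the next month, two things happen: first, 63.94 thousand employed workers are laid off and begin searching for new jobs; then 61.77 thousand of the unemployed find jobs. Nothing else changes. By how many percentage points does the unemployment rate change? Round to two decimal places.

Initially, labor force = 2,522.16 + 300.73 = 2,822.89 thousand, so u = 300.73/2,822.89 = 10.65%.
After the first change, employed falls and unemployed rises by 63.94; labor force unchanged → E = 2,458.22, U = 364.67, labor force = 2,822.89 thousand.
After the second change, unemployed falls and employed rises by 61.77; labor force unchanged → E = 2,519.99, U = 302.90, labor force = 2,822.89 thousand.
New unemployment rate = 302.90 / 2,822.89 = 10.73%.
Change = 10.73% − 10.65% = +0.08 percentage points.

The unemployment rate changes by +0.08 percentage points.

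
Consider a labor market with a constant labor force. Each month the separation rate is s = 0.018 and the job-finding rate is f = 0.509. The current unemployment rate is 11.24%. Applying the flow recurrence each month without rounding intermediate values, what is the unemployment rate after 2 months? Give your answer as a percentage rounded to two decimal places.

With a fixed labor force, u_{t+1} = u_t + s·(1−u_t) − f·u_t = u_t·(1−s−f) + s.
Here 1−s−f = 0.473 and s = 0.018.
u_1 = 0.112400 × 0.473 + 0.018 = 0.071165.
u_2 = 0.071165 × 0.473 + 0.018 = 0.051661.

Unemployment rate after two months ≈ 5.17%.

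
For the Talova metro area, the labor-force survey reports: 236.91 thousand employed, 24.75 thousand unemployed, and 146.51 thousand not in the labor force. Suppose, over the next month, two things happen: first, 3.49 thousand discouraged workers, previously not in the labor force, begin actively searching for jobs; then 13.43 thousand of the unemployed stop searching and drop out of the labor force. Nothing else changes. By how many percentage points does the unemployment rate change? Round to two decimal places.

Initially, labor force = 236.91 + 24.75 = 261.66 thousand, so u = 24.75/261.66 = 9.46%.
After the first change, unemployed and labor force both rise by 3.49 → E = 236.91, U = 28.24, labor force = 265.15 thousand.
After the second change, unemployed and labor force both fall by 13.43 → E = 236.91, U = 14.81, labor force = 251.72 thousand.
New unemployment rate = 14.81 / 251.72 = 5.88%.
Change = 5.88% − 9.46% = −3.58 percentage points.

The unemployment rate changes by −3.58 percentage points.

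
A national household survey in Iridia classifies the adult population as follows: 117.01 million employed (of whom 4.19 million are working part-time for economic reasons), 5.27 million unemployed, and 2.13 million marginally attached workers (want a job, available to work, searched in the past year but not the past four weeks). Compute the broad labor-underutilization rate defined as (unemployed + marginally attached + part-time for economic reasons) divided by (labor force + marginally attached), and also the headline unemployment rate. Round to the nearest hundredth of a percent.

Labor force = 117.01 + 5.27 = 122.28 million.
Numerator = 5.27 + 2.13 + 4.19 = 11.59 million.
Denominator = 122.28 + 2.13 = 124.41 million.
Broad rate = 11.59 / 124.41 = 9.32%.
Headline unemployment rate = 5.27 / 122.28 = 4.31%.

Broad underutilization rate ≈ 9.32%; headline unemployment rate ≈ 4.31%.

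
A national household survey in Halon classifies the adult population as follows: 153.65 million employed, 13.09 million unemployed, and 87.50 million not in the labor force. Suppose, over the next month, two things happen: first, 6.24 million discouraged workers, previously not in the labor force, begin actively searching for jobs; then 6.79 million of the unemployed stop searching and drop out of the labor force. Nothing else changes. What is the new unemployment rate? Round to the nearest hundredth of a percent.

Initially, labor force = 153.65 + 13.09 = 166.74 million, so u = 13.09/166.74 = 7.85%.
After the first change, unemployed and labor force both rise by 6.24 → E = 153.65, U = 19.33, labor force = 172.98 million.
After the second change, unemployed and labor force both fall by 6.79 → E = 153.65, U = 12.54, labor force = 166.19 million.
New unemployment rate = 12.54 / 166.19 = 7.55%.

New unemployment rate ≈ 7.55%.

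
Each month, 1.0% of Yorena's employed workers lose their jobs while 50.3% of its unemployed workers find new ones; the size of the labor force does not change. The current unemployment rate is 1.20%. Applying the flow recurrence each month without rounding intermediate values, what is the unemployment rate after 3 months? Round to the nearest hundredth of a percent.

With a fixed labor force, u_{t+1} = u_t + s·(1−u_t) − f·u_t = u_t·(1−s−f) + s.
Here 1−s−f = 0.487 and s = 0.010.
u_1 = 0.012000 × 0.487 + 0.010 = 0.015844.
u_2 = 0.015844 × 0.487 + 0.010 = 0.017716.
u_3 = 0.017716 × 0.487 + 0.010 = 0.018628.

Unemployment rate after three months ≈ 1.86%.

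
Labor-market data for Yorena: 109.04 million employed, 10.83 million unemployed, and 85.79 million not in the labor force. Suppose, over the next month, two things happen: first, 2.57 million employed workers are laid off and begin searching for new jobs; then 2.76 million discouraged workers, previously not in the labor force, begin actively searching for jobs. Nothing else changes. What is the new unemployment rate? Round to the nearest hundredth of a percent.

Initially, labor force = 109.04 + 10.83 = 119.87 million, so u = 10.83/119.87 = 9.03%.
After the first change, employed falls and unemployed rises by 2.57; labor force unchanged → E = 106.47, U = 13.40, labor force = 119.87 million.
After the second change, unemployed and labor force both rise by 2.76 → E = 106.47, U = 16.16, labor force = 122.63 million.
New unemployment rate = 16.16 / 122.63 = 13.18%.

New unemployment rate ≈ 13.18%.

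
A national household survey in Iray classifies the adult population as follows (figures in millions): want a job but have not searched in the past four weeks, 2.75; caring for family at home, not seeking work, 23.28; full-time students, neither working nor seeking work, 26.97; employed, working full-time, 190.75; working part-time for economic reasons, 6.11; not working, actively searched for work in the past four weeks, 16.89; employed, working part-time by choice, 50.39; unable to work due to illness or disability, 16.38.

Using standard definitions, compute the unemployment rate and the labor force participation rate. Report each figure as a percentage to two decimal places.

Unemployment rate ≈ 6.39%; labor force participation rate ≈ 79.20%.

Employed = 190.75 + 6.11 + 50.39 = 247.25 million (anyone who worked, including part-time for economic reasons, counts as employed).
Unemployed = 16.89 million.
Labor force = 247.25 + 16.89 = 264.14 million.
Not in labor force = 2.75 + 23.28 + 26.97 + 16.38 = 69.38 million (those not working and not actively searching are outside the labor force — including those who want a job but have given up searching).
Civilian working-age population = 264.14 + 69.38 = 333.52 million.
Unemployment rate = 16.89 / 264.14 = 6.39%.
Labor force participation rate = 264.14 / 333.52 = 79.20%.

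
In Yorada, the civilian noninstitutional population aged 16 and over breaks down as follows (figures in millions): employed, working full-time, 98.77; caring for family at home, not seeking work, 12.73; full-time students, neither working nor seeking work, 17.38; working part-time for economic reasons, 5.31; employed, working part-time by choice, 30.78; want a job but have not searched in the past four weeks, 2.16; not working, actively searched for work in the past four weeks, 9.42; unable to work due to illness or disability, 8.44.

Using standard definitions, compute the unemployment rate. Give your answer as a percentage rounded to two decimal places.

Employed = 98.77 + 5.31 + 30.78 = 134.86 million (anyone who worked, including part-time for economic reasons, counts as employed).
Unemployed = 9.42 million.
Labor force = 134.86 + 9.42 = 144.28 million.
Unemployment rate = 9.42 / 144.28 = 6.53%.

Unemployment rate ≈ 6.53%.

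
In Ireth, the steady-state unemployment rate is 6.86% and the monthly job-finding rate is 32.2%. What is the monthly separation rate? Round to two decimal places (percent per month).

From u* = s/(s+f): s = u·f/(1−u).
s = 0.0686 × 32.2 / (1 − 0.0686) = 2.2089 / 0.9314 ≈ 2.37% per month.

Separation rate ≈ 2.37% per month.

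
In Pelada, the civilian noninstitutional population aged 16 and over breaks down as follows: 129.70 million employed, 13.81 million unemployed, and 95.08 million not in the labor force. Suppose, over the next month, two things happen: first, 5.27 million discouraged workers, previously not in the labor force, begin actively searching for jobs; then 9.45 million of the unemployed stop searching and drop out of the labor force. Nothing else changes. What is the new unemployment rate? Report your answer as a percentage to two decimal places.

New unemployment rate ≈ 6.91%.

Initially, labor force = 129.70 + 13.81 = 143.51 million, so u = 13.81/143.51 = 9.62%.
After the first change, unemployed and labor force both rise by 5.27 → E = 129.70, U = 19.08, labor force = 148.78 million.
After the second change, unemployed and labor force both fall by 9.45 → E = 129.70, U = 9.63, labor force = 139.33 million.
New unemployment rate = 9.63 / 139.33 = 6.91%.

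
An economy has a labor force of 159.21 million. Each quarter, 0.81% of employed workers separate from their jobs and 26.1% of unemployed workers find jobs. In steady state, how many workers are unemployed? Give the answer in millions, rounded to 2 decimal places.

About 4.79 million are unemployed in steady state.

Steady-state unemployment rate u* = s/(s+f) = 0.81/(0.81+26.1) = 0.030100.
Unemployed = u* × labor force = 0.030100 × 159.21 ≈ 4.79 million.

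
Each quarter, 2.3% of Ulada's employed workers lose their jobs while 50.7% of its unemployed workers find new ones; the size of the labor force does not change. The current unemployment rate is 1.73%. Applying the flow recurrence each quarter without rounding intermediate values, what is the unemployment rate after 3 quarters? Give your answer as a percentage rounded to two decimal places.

Unemployment rate after three quarters ≈ 4.07%.

With a fixed labor force, u_{t+1} = u_t + s·(1−u_t) − f·u_t = u_t·(1−s−f) + s.
Here 1−s−f = 0.470 and s = 0.023.
u_1 = 0.017300 × 0.470 + 0.023 = 0.031131.
u_2 = 0.031131 × 0.470 + 0.023 = 0.037632.
u_3 = 0.037632 × 0.470 + 0.023 = 0.040687.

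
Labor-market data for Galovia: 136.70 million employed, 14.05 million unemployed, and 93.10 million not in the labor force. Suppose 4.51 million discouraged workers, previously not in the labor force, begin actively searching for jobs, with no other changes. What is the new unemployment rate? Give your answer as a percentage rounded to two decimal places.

Initially, labor force = 136.70 + 14.05 = 150.75 million, so u = 14.05/150.75 = 9.32%.
After the change, unemployed and labor force both rise by 4.51 → E = 136.70, U = 18.56, labor force = 155.26 million.
New unemployment rate = 18.56 / 155.26 = 11.95%.

New unemployment rate ≈ 11.95%.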